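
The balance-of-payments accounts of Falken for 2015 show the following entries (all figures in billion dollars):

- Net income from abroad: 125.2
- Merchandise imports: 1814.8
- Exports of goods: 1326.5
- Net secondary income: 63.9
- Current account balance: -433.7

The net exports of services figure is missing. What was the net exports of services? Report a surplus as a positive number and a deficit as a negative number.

-134.5

Current account = goods balance + services balance + net primary income + net secondary income
Sum of the known components = -299.2
Net exports of services = CA - (known components) = -433.7 - (-299.2) = -134.5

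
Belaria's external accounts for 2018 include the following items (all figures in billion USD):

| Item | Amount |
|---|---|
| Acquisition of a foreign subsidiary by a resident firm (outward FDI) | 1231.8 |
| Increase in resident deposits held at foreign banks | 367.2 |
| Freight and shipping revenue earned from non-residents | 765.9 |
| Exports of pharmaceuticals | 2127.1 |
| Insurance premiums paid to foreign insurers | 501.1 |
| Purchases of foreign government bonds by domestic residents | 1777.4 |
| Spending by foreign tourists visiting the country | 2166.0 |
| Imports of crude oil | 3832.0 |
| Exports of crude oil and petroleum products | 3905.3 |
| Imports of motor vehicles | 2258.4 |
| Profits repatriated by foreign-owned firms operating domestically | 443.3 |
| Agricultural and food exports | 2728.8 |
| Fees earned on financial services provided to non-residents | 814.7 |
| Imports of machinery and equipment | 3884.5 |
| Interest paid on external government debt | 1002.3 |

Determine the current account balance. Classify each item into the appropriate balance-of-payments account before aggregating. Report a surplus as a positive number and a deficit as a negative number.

Goods: -2258.4 + 3905.3 + 2127.1 - 3884.5 - 3832.0 + 2728.8 = -1213.7
Services: 814.7 - 501.1 + 765.9 + 2166.0 = 3245.5
Primary income: -1002.3 - 443.3 = -1445.6
Current account = (-1213.7) + 3245.5 + (-1445.6) = 586.2
(Excluded from the current account — financial account: acquisition of a foreign subsidiary by a resident firm (outward FDI) 1231.8, increase in resident deposits held at foreign banks 367.2, purchases of foreign government bonds by domestic residents 1777.4.)

586.2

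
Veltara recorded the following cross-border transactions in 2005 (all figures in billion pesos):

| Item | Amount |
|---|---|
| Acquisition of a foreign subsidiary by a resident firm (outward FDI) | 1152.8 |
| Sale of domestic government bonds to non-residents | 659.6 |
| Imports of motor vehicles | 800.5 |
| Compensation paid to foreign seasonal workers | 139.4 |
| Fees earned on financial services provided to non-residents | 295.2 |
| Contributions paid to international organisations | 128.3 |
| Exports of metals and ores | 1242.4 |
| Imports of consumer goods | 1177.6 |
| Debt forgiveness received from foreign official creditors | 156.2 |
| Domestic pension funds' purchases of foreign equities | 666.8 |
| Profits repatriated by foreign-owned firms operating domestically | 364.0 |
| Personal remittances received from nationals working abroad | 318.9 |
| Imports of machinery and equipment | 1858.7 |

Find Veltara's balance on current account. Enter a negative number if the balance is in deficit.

-2612.0

Goods: -1858.7 - 800.5 + 1242.4 - 1177.6 = -2594.4
Services: 295.2
Primary income: -139.4 - 364.0 = -503.4
Secondary income: 318.9 - 128.3 = 190.6
Current account = (-2594.4) + 295.2 + (-503.4) + 190.6 = -2612.0
(Excluded from the current account — financial account: acquisition of a foreign subsidiary by a resident firm (outward FDI) 1152.8, sale of domestic government bonds to non-residents 659.6, domestic pension funds' purchases of foreign equities 666.8; capital account: debt forgiveness received from foreign official creditors 156.2.)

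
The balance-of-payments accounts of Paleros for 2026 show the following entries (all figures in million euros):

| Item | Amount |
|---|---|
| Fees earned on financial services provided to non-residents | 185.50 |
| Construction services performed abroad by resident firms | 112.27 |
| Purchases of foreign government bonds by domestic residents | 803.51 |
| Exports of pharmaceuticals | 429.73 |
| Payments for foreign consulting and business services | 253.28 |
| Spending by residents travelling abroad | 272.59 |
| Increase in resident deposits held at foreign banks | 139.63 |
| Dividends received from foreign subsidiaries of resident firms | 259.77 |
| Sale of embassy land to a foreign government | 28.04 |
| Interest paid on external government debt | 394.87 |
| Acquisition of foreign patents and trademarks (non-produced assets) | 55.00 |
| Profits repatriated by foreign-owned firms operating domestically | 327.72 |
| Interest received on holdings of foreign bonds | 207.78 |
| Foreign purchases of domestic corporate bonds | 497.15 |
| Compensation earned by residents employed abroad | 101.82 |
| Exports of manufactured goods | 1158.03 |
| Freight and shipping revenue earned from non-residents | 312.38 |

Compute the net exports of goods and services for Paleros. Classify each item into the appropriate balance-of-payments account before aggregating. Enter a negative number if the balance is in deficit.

Goods: 429.73 + 1158.03 = 1587.76
Services: 112.27 + 312.38 + 185.50 - 253.28 - 272.59 = 84.28
Trade balance = 1587.76 + 84.28 = 1672.04
(Excluded from the trade balance — financial account: purchases of foreign government bonds by domestic residents 803.51, increase in resident deposits held at foreign banks 139.63, foreign purchases of domestic corporate bonds 497.15; primary income: dividends received from foreign subsidiaries of resident firms 259.77, interest paid on external government debt 394.87, profits repatriated by foreign-owned firms operating domestically 327.72, interest received on holdings of foreign bonds 207.78, compensation earned by residents employed abroad 101.82; capital account: sale of embassy land to a foreign government 28.04, acquisition of foreign patents and trademarks (non-produced assets) 55.00.)

1672.04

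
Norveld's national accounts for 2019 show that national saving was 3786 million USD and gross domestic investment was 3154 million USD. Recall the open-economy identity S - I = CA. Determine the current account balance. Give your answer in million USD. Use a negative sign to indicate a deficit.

CA = S - I = 3786 - 3154 = 632

632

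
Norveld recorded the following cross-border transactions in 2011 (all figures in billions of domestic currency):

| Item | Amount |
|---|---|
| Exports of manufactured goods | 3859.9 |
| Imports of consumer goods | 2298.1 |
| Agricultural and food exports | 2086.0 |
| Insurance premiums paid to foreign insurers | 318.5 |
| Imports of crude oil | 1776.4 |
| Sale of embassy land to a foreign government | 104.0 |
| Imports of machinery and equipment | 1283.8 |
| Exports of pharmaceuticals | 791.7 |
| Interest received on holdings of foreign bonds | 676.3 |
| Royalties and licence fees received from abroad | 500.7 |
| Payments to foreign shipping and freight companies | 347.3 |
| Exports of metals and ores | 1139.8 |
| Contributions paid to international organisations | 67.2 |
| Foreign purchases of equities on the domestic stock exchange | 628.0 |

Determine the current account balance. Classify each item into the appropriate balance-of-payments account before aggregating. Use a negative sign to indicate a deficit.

2963.1

Goods: -1283.8 + 791.7 + 2086.0 + 1139.8 - 1776.4 + 3859.9 - 2298.1 = 2519.1
Services: -318.5 - 347.3 + 500.7 = -165.1
Primary income: 676.3
Secondary income: -67.2
Current account = 2519.1 + (-165.1) + 676.3 + (-67.2) = 2963.1
(Excluded from the current account — capital account: sale of embassy land to a foreign government 104.0; financial account: foreign purchases of equities on the domestic stock exchange 628.0.)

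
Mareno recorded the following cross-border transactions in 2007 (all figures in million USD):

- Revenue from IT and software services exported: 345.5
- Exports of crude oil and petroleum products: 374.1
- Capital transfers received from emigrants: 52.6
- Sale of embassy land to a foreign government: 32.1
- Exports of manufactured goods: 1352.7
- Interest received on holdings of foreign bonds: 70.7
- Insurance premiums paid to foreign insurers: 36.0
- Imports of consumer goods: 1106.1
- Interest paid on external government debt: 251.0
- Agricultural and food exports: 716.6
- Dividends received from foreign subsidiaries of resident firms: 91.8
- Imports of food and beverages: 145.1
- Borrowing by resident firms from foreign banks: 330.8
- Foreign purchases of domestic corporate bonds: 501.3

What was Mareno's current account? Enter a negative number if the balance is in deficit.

1413.2

Goods: 716.6 - 1106.1 - 145.1 + 1352.7 + 374.1 = 1192.2
Services: 345.5 - 36.0 = 309.5
Primary income: 91.8 - 251.0 + 70.7 = -88.5
Current account = 1192.2 + 309.5 + (-88.5) = 1413.2
(Excluded from the current account — capital account: capital transfers received from emigrants 52.6, sale of embassy land to a foreign government 32.1; financial account: borrowing by resident firms from foreign banks 330.8, foreign purchases of domestic corporate bonds 501.3.)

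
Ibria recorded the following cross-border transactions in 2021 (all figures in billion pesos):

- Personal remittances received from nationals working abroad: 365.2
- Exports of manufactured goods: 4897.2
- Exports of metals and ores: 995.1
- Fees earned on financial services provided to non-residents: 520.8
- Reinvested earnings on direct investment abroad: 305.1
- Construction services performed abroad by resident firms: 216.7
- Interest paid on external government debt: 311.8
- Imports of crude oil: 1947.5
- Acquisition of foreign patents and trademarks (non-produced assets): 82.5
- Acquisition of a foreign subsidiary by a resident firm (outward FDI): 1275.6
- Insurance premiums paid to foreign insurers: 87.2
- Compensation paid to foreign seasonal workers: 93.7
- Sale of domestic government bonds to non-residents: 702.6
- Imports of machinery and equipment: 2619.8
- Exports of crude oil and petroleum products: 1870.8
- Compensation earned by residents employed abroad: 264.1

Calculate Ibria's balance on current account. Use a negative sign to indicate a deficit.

4375.0

Goods: -1947.5 + 4897.2 - 2619.8 + 1870.8 + 995.1 = 3195.8
Services: 520.8 - 87.2 + 216.7 = 650.3
Primary income: 305.1 - 311.8 + 264.1 - 93.7 = 163.7
Secondary income: 365.2
Current account = 3195.8 + 650.3 + 163.7 + 365.2 = 4375.0
(Excluded from the current account — capital account: acquisition of foreign patents and trademarks (non-produced assets) 82.5; financial account: acquisition of a foreign subsidiary by a resident firm (outward FDI) 1275.6, sale of domestic government bonds to non-residents 702.6.)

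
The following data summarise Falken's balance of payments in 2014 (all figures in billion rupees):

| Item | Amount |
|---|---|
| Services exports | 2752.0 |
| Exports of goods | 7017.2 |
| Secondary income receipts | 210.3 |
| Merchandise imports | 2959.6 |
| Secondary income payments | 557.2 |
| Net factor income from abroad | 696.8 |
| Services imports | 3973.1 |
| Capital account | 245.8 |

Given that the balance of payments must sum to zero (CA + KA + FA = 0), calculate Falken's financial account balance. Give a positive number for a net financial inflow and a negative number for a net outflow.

-3432.2

Goods balance = 7017.2 - 2959.6 = 4057.6
Services balance = 2752.0 - 3973.1 = -1221.1
Trade balance (goods + services) = 4057.6 + (-1221.1) = 2836.5
Net primary income = 696.8
Net secondary income = 210.3 - 557.2 = -346.9
Current account = 2836.5 + 696.8 + (-346.9) = 3186.4
Financial account = -(3186.4 + 245.8) = -3432.2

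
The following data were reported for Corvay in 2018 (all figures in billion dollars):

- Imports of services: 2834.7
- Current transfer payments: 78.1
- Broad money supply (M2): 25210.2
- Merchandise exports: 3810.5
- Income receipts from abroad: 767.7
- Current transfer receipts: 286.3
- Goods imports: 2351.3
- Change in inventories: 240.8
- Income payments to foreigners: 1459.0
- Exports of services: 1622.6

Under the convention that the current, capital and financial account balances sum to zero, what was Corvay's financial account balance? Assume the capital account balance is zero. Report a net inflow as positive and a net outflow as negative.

Goods balance = 3810.5 - 2351.3 = 1459.2
Services balance = 1622.6 - 2834.7 = -1212.1
Trade balance (goods + services) = 1459.2 + (-1212.1) = 247.1
Net primary income = 767.7 - 1459.0 = -691.3
Net secondary income = 286.3 - 78.1 = 208.2
Current account = 247.1 + (-691.3) + 208.2 = -236.0
Financial account = -(-236.0) = 236.0

236.0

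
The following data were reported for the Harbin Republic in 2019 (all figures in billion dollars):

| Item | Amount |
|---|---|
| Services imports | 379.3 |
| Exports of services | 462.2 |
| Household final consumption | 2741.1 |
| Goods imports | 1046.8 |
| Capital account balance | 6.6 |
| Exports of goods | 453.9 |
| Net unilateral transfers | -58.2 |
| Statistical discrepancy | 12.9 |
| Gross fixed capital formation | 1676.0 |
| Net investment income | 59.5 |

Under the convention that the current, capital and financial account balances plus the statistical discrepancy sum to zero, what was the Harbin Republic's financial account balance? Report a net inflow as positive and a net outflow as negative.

Goods balance = 453.9 - 1046.8 = -592.9
Services balance = 462.2 - 379.3 = 82.9
Trade balance (goods + services) = -592.9 + 82.9 = -510.0
Net primary income = 59.5
Net secondary income = -58.2
Current account = -510.0 + 59.5 + (-58.2) = -508.7
Financial account = -(-508.7 + 6.6 + 12.9) = 489.2

489.2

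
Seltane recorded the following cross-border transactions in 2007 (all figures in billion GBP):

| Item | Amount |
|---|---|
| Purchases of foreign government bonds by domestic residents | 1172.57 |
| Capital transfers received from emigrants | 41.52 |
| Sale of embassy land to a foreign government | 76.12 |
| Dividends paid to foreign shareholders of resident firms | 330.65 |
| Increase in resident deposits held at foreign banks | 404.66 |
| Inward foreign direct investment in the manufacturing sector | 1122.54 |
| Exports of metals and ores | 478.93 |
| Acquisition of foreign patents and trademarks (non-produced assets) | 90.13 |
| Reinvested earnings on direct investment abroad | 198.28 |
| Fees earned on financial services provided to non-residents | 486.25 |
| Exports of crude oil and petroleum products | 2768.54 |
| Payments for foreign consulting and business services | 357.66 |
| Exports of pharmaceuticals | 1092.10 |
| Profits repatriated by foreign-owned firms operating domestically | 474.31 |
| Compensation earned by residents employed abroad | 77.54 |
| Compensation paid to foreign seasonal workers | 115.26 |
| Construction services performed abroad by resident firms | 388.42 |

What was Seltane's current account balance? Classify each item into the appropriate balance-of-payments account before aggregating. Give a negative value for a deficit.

4212.18

Goods: 2768.54 + 1092.10 + 478.93 = 4339.57
Services: 486.25 + 388.42 - 357.66 = 517.01
Primary income: -330.65 - 474.31 - 115.26 + 77.54 + 198.28 = -644.40
Current account = 4339.57 + 517.01 + (-644.40) = 4212.18
(Excluded from the current account — financial account: purchases of foreign government bonds by domestic residents 1172.57, increase in resident deposits held at foreign banks 404.66, inward foreign direct investment in the manufacturing sector 1122.54; capital account: capital transfers received from emigrants 41.52, sale of embassy land to a foreign government 76.12, acquisition of foreign patents and trademarks (non-produced assets) 90.13.)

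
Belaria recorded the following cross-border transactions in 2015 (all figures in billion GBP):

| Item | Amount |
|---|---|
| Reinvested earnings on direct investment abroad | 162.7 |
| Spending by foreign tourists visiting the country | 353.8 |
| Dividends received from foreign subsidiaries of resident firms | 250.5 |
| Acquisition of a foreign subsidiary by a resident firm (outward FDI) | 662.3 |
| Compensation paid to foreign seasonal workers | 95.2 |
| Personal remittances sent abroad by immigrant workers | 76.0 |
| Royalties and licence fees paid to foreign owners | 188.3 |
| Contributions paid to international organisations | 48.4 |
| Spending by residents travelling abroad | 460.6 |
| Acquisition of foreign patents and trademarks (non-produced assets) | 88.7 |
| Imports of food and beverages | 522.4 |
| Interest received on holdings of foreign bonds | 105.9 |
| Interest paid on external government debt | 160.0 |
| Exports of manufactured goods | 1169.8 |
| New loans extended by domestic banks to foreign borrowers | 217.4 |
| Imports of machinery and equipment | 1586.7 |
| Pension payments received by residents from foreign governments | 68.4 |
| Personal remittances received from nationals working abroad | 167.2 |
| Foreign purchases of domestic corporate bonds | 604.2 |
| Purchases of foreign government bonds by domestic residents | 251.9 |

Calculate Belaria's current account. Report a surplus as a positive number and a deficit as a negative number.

Goods: -1586.7 + 1169.8 - 522.4 = -939.3
Services: 353.8 - 460.6 - 188.3 = -295.1
Primary income: 250.5 - 160.0 + 162.7 + 105.9 - 95.2 = 263.9
Secondary income: 68.4 + 167.2 - 48.4 - 76.0 = 111.2
Current account = (-939.3) + (-295.1) + 263.9 + 111.2 = -859.3
(Excluded from the current account — financial account: acquisition of a foreign subsidiary by a resident firm (outward FDI) 662.3, new loans extended by domestic banks to foreign borrowers 217.4, foreign purchases of domestic corporate bonds 604.2, purchases of foreign government bonds by domestic residents 251.9; capital account: acquisition of foreign patents and trademarks (non-produced assets) 88.7.)

-859.3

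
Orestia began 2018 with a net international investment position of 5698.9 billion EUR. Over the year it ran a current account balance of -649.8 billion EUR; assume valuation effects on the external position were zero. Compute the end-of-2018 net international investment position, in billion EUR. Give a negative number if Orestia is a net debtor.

With no valuation effects, change in NIIP = current account = -649.8
End-of-year NIIP = 5698.9 + (-649.8) = 5049.1

5049.1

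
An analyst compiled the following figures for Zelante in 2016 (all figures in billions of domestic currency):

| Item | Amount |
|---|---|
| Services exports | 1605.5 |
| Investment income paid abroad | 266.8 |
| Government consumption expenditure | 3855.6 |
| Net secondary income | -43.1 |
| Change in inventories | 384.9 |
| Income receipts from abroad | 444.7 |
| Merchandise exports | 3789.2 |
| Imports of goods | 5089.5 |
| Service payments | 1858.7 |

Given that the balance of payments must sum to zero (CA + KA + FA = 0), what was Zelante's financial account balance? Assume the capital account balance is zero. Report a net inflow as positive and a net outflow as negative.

Goods balance = 3789.2 - 5089.5 = -1300.3
Services balance = 1605.5 - 1858.7 = -253.2
Trade balance (goods + services) = -1300.3 + (-253.2) = -1553.5
Net primary income = 444.7 - 266.8 = 177.9
Net secondary income = -43.1
Current account = -1553.5 + 177.9 + (-43.1) = -1418.7
Financial account = -(-1418.7) = 1418.7

1418.7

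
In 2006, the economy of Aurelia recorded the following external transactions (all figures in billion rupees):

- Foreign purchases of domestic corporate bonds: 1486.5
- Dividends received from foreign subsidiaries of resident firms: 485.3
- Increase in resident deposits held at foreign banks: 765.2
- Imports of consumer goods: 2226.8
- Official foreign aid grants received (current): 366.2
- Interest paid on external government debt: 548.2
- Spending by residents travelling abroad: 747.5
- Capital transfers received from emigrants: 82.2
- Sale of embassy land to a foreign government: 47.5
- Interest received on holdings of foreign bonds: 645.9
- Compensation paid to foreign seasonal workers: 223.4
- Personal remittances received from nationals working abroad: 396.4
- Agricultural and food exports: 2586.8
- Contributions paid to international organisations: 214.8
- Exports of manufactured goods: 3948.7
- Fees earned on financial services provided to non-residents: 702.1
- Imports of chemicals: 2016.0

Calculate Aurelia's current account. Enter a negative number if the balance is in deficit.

Goods: -2016.0 - 2226.8 + 2586.8 + 3948.7 = 2292.7
Services: -747.5 + 702.1 = -45.4
Primary income: 485.3 - 223.4 + 645.9 - 548.2 = 359.6
Secondary income: -214.8 + 366.2 + 396.4 = 547.8
Current account = 2292.7 + (-45.4) + 359.6 + 547.8 = 3154.7
(Excluded from the current account — financial account: foreign purchases of domestic corporate bonds 1486.5, increase in resident deposits held at foreign banks 765.2; capital account: capital transfers received from emigrants 82.2, sale of embassy land to a foreign government 47.5.)

3154.7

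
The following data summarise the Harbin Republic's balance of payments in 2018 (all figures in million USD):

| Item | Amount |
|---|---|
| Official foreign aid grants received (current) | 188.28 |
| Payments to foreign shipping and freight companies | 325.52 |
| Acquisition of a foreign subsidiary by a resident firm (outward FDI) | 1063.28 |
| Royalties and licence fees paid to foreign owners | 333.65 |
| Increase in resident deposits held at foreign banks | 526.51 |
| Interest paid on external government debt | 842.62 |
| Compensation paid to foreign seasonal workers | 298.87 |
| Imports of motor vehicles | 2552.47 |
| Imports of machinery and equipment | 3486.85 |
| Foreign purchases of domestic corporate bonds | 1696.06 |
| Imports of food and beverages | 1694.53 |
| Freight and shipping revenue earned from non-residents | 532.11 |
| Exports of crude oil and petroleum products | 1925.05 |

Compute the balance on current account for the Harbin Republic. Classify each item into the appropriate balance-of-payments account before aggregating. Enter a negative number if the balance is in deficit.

Goods: -1694.53 - 3486.85 - 2552.47 + 1925.05 = -5808.80
Services: -325.52 - 333.65 + 532.11 = -127.06
Primary income: -298.87 - 842.62 = -1141.49
Secondary income: 188.28
Current account = (-5808.80) + (-127.06) + (-1141.49) + 188.28 = -6889.07
(Excluded from the current account — financial account: acquisition of a foreign subsidiary by a resident firm (outward FDI) 1063.28, increase in resident deposits held at foreign banks 526.51, foreign purchases of domestic corporate bonds 1696.06.)

-6889.07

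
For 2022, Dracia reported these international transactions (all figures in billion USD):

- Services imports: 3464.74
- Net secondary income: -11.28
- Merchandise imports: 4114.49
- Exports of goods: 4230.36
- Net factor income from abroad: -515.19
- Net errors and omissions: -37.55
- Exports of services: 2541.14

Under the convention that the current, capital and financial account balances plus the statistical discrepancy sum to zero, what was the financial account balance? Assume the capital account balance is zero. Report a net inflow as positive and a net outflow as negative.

Goods balance = 4230.36 - 4114.49 = 115.87
Services balance = 2541.14 - 3464.74 = -923.60
Trade balance (goods + services) = 115.87 + (-923.60) = -807.73
Net primary income = -515.19
Net secondary income = -11.28
Current account = -807.73 + (-515.19) + (-11.28) = -1334.20
Financial account = -(-1334.20 + (-37.55)) = 1371.75

1371.75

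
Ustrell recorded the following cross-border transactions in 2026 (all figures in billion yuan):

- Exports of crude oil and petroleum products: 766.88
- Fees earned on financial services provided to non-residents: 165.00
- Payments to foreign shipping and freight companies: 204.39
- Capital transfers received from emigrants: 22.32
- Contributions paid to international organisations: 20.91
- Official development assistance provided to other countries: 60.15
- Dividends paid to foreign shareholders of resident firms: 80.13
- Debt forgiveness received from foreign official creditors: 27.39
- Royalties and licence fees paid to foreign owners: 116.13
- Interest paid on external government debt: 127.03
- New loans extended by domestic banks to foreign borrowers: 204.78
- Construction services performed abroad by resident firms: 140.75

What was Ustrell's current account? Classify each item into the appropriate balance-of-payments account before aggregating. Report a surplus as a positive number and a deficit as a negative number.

463.89

Goods: 766.88
Services: 140.75 - 204.39 - 116.13 + 165.00 = -14.77
Primary income: -127.03 - 80.13 = -207.16
Secondary income: -20.91 - 60.15 = -81.06
Current account = 766.88 + (-14.77) + (-207.16) + (-81.06) = 463.89
(Excluded from the current account — capital account: capital transfers received from emigrants 22.32, debt forgiveness received from foreign official creditors 27.39; financial account: new loans extended by domestic banks to foreign borrowers 204.78.)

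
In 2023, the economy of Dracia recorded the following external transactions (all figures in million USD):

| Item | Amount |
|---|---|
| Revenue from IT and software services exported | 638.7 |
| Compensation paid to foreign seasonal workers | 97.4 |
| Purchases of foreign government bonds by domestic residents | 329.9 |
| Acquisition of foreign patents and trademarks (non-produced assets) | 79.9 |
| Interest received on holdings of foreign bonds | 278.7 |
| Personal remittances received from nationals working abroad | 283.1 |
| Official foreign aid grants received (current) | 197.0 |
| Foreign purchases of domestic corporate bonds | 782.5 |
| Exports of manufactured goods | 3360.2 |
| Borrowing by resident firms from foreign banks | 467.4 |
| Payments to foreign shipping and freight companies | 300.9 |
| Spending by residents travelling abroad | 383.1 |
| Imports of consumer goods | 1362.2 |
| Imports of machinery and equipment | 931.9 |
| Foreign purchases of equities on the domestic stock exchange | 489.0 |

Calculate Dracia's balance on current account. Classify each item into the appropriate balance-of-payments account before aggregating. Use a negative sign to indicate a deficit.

Goods: -1362.2 + 3360.2 - 931.9 = 1066.1
Services: -383.1 - 300.9 + 638.7 = -45.3
Primary income: 278.7 - 97.4 = 181.3
Secondary income: 283.1 + 197.0 = 480.1
Current account = 1066.1 + (-45.3) + 181.3 + 480.1 = 1682.2
(Excluded from the current account — financial account: purchases of foreign government bonds by domestic residents 329.9, foreign purchases of domestic corporate bonds 782.5, borrowing by resident firms from foreign banks 467.4, foreign purchases of equities on the domestic stock exchange 489.0; capital account: acquisition of foreign patents and trademarks (non-produced assets) 79.9.)

1682.2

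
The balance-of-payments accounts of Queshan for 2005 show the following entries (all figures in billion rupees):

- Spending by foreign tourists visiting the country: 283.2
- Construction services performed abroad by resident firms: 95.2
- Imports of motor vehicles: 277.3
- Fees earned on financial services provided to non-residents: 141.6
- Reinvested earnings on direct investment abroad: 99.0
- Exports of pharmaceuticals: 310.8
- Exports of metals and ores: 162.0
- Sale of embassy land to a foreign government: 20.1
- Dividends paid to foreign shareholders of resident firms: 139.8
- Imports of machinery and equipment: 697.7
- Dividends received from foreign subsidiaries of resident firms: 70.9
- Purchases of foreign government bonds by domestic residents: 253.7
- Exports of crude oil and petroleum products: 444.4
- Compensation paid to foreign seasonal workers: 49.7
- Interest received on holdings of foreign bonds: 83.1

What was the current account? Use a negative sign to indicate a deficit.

Goods: -277.3 + 444.4 + 310.8 + 162.0 - 697.7 = -57.8
Services: 283.2 + 141.6 + 95.2 = 520.0
Primary income: 99.0 - 49.7 + 70.9 - 139.8 + 83.1 = 63.5
Current account = (-57.8) + 520.0 + 63.5 = 525.7
(Excluded from the current account — capital account: sale of embassy land to a foreign government 20.1; financial account: purchases of foreign government bonds by domestic residents 253.7.)

525.7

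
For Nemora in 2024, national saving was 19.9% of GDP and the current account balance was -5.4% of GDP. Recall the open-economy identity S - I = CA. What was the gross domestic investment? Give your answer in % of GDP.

S - I = CA (net lending to the rest of the world).
I = S - CA = 19.9 - (-5.4) = 25.3

25.3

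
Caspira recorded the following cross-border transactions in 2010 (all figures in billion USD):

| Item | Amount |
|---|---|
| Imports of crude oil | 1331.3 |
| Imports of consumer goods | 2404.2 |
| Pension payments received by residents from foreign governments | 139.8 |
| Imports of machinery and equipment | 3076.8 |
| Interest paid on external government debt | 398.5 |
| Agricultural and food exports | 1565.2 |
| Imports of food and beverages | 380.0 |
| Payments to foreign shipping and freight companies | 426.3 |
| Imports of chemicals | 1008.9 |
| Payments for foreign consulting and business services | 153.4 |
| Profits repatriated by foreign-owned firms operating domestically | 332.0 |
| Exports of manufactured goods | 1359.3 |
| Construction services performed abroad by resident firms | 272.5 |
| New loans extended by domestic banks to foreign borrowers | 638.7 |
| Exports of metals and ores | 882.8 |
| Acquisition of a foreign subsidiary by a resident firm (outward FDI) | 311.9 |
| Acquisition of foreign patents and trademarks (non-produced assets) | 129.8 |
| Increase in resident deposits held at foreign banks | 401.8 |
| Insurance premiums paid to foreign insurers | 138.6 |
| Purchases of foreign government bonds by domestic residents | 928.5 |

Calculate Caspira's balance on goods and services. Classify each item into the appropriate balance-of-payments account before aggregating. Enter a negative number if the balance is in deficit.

-4839.7

Goods: 882.8 - 380.0 - 1008.9 - 2404.2 + 1565.2 + 1359.3 - 3076.8 - 1331.3 = -4393.9
Services: -138.6 - 153.4 + 272.5 - 426.3 = -445.8
Trade balance = -4393.9 + (-445.8) = -4839.7
(Excluded from the trade balance — secondary income: pension payments received by residents from foreign governments 139.8; primary income: interest paid on external government debt 398.5, profits repatriated by foreign-owned firms operating domestically 332.0; financial account: new loans extended by domestic banks to foreign borrowers 638.7, acquisition of a foreign subsidiary by a resident firm (outward FDI) 311.9, increase in resident deposits held at foreign banks 401.8, purchases of foreign government bonds by domestic residents 928.5; capital account: acquisition of foreign patents and trademarks (non-produced assets) 129.8.)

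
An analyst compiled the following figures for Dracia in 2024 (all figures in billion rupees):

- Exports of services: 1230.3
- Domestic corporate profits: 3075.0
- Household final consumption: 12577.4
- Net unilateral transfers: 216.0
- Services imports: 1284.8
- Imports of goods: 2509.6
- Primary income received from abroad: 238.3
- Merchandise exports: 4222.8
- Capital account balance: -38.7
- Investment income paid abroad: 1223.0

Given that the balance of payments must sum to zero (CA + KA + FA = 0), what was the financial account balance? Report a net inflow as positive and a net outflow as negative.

-851.3

Goods balance = 4222.8 - 2509.6 = 1713.2
Services balance = 1230.3 - 1284.8 = -54.5
Trade balance (goods + services) = 1713.2 + (-54.5) = 1658.7
Net primary income = 238.3 - 1223.0 = -984.7
Net secondary income = 216.0
Current account = 1658.7 + (-984.7) + 216.0 = 890.0
Financial account = -(890.0 + (-38.7)) = -851.3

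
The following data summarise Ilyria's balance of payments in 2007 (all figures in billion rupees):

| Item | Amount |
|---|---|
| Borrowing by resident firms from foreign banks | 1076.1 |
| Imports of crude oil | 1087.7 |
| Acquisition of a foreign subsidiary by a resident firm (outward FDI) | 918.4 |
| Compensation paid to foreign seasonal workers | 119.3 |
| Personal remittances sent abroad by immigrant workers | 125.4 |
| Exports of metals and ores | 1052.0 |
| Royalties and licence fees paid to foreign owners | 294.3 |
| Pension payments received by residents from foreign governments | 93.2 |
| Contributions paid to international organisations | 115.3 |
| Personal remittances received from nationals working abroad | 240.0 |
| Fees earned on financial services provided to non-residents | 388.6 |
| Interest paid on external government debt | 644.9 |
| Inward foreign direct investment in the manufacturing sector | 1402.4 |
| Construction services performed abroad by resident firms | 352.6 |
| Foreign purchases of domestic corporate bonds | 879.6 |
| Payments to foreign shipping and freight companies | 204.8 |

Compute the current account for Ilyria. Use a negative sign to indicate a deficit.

Goods: -1087.7 + 1052.0 = -35.7
Services: -294.3 + 388.6 - 204.8 + 352.6 = 242.1
Primary income: -119.3 - 644.9 = -764.2
Secondary income: -115.3 - 125.4 + 240.0 + 93.2 = 92.5
Current account = (-35.7) + 242.1 + (-764.2) + 92.5 = -465.3
(Excluded from the current account — financial account: borrowing by resident firms from foreign banks 1076.1, acquisition of a foreign subsidiary by a resident firm (outward FDI) 918.4, inward foreign direct investment in the manufacturing sector 1402.4, foreign purchases of domestic corporate bonds 879.6.)

-465.3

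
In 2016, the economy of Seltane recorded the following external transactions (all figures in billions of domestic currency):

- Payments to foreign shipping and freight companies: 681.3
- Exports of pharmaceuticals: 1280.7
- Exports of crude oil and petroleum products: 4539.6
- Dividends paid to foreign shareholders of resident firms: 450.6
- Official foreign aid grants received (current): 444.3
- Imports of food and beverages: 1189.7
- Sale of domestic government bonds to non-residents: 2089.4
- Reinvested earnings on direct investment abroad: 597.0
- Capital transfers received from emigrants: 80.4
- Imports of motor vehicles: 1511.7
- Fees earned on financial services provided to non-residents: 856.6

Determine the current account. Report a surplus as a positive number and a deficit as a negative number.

Goods: 1280.7 - 1189.7 + 4539.6 - 1511.7 = 3118.9
Services: 856.6 - 681.3 = 175.3
Primary income: -450.6 + 597.0 = 146.4
Secondary income: 444.3
Current account = 3118.9 + 175.3 + 146.4 + 444.3 = 3884.9
(Excluded from the current account — financial account: sale of domestic government bonds to non-residents 2089.4; capital account: capital transfers received from emigrants 80.4.)

3884.9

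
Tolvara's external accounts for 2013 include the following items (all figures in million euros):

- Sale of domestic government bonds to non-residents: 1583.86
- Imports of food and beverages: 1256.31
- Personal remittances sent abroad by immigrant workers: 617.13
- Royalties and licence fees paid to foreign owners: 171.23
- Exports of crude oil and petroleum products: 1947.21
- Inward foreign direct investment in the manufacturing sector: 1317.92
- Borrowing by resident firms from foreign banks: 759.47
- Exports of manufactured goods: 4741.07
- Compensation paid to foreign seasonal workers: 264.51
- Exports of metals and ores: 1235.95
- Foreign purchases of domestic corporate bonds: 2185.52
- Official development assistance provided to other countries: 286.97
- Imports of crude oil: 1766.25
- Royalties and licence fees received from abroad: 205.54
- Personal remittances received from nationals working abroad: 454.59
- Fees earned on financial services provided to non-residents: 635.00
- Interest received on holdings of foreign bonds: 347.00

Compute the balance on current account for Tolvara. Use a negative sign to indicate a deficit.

Goods: 1947.21 - 1256.31 - 1766.25 + 1235.95 + 4741.07 = 4901.67
Services: 635.00 + 205.54 - 171.23 = 669.31
Primary income: -264.51 + 347.00 = 82.49
Secondary income: -617.13 - 286.97 + 454.59 = -449.51
Current account = 4901.67 + 669.31 + 82.49 + (-449.51) = 5203.96
(Excluded from the current account — financial account: sale of domestic government bonds to non-residents 1583.86, inward foreign direct investment in the manufacturing sector 1317.92, borrowing by resident firms from foreign banks 759.47, foreign purchases of domestic corporate bonds 2185.52.)

5203.96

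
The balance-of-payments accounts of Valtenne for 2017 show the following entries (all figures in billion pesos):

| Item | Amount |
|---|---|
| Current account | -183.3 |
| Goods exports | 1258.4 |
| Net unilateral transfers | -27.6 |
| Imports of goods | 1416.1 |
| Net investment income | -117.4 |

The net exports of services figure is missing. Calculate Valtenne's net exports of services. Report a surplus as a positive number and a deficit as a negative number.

Current account = goods balance + services balance + net primary income + net secondary income
Sum of the known components = -302.7
Net exports of services = CA - (known components) = -183.3 - (-302.7) = 119.4

119.4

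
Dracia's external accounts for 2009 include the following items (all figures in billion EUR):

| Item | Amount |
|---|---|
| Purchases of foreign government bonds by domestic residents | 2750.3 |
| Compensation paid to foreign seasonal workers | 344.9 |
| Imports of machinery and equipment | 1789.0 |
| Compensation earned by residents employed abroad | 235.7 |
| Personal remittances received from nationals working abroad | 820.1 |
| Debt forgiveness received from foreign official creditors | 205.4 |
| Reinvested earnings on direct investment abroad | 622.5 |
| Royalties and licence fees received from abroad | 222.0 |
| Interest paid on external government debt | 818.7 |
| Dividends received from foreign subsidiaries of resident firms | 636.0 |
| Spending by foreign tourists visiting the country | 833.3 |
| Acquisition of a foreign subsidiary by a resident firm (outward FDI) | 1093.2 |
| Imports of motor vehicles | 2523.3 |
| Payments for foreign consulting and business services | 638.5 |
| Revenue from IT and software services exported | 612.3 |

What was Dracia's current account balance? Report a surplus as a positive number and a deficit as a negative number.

Goods: -2523.3 - 1789.0 = -4312.3
Services: 612.3 + 833.3 + 222.0 - 638.5 = 1029.1
Primary income: 636.0 - 344.9 - 818.7 + 622.5 + 235.7 = 330.6
Secondary income: 820.1
Current account = (-4312.3) + 1029.1 + 330.6 + 820.1 = -2132.5
(Excluded from the current account — financial account: purchases of foreign government bonds by domestic residents 2750.3, acquisition of a foreign subsidiary by a resident firm (outward FDI) 1093.2; capital account: debt forgiveness received from foreign official creditors 205.4.)

-2132.5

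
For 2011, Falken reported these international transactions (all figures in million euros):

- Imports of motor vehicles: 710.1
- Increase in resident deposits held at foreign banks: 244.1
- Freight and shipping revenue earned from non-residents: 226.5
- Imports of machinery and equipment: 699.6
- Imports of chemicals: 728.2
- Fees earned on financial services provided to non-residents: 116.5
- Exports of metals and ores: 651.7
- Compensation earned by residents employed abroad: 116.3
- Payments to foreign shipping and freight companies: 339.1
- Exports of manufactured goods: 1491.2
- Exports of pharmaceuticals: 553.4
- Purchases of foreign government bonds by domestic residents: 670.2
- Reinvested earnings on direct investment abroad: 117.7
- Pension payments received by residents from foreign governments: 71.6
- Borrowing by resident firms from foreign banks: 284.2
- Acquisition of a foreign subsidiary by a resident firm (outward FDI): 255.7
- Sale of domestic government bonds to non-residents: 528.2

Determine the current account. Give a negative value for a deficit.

867.9

Goods: 651.7 - 710.1 + 1491.2 + 553.4 - 728.2 - 699.6 = 558.4
Services: -339.1 + 226.5 + 116.5 = 3.9
Primary income: 116.3 + 117.7 = 234.0
Secondary income: 71.6
Current account = 558.4 + 3.9 + 234.0 + 71.6 = 867.9
(Excluded from the current account — financial account: increase in resident deposits held at foreign banks 244.1, purchases of foreign government bonds by domestic residents 670.2, borrowing by resident firms from foreign banks 284.2, acquisition of a foreign subsidiary by a resident firm (outward FDI) 255.7, sale of domestic government bonds to non-residents 528.2.)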